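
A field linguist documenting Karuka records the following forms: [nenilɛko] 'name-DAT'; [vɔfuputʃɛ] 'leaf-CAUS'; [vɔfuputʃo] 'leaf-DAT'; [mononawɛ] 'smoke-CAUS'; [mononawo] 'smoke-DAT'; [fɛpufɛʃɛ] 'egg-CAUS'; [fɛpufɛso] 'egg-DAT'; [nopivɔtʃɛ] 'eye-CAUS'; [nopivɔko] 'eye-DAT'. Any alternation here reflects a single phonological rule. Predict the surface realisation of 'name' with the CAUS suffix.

'eye' shows [tʃ] ~ [k] at the end of the stem ([nopivɔtʃɛ] vs [nopivɔko]).
Compare 'leaf', with invariant [tʃ] in [vɔfuputʃɛ] and [vɔfuputʃo]: an analysis with underlying /tʃ/ and a rule producing [k] before the DAT suffix would wrongly predict alternation here too.
The underlying segment must be /k/; /k/ and /s/ become palato-alveolar [tʃ] and [ʃ] before a front vowel, yielding [tʃ] there.
The one attested form of 'name', [nenilɛko], shows underlying /nenilɛk/. Applying the same rule before a front vowel gives [nenilɛtʃɛ].

[nenilɛtʃɛ]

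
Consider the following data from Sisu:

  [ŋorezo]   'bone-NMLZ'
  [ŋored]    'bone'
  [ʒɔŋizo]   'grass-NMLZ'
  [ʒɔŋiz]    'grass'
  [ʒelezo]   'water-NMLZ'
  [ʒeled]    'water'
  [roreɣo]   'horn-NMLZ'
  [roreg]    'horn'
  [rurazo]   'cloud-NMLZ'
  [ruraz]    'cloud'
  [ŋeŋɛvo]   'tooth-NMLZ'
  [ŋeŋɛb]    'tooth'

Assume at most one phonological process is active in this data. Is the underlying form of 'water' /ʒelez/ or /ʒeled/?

/ʒeled/

In [ʒelezo] and [ʒeled] the final segment of 'water' alternates: [z] ~ [d].
Compare 'grass', with invariant [z] in [ʒɔŋizo] and [ʒɔŋiz]: an analysis with underlying /z/ and a rule producing [d] in isolation would wrongly predict alternation here too.
Therefore /d/ is basic and [z] is derived by intervocalic spirantization (voiced stops become fricatives between vowels).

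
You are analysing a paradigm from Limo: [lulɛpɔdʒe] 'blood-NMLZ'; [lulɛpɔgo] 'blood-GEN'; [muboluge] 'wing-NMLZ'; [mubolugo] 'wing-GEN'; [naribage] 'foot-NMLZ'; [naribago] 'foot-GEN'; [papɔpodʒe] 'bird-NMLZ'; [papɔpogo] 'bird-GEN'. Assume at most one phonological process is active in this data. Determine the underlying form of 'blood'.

/lulɛpɔdʒ/

The root 'blood' surfaces as [lulɛpɔdʒe] and [lulɛpɔgo], with a stem-final [dʒ] ~ [g] alternation.
If /g/ were underlying and a rule turned it into [dʒ] before the NMLZ suffix, 'foot' would also alternate; but it has [g] in both [naribage] and [naribago].
The underlying segment must be /dʒ/; palato-alveolar /dʒ/ becomes [g] when no front vowel follows, yielding [g] there.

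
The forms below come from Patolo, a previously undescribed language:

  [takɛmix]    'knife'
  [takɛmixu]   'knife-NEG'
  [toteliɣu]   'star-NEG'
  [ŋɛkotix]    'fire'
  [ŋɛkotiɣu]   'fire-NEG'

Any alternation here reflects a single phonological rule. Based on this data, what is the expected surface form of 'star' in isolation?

'fire' shows [x] ~ [ɣ] at the end of the stem ([ŋɛkotix] vs [ŋɛkotiɣu]).
If /x/ were underlying and a rule turned it into [ɣ] before the NEG suffix, 'knife' would also alternate; but it has [x] in both [takɛmix] and [takɛmixu].
The underlying segment must be /ɣ/; voiced obstruents become voiceless word-finally, yielding [x] there.
The one attested form of 'star', [toteliɣu], shows underlying /toteliɣ/. Applying the same rule word-finally gives [totelix].

[totelix]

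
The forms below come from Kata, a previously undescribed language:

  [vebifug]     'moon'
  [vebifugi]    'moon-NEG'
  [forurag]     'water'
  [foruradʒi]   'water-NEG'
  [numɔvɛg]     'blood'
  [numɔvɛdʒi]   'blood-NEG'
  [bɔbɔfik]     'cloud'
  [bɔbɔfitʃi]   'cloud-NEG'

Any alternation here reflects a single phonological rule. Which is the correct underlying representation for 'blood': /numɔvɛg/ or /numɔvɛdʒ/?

In [numɔvɛg] and [numɔvɛdʒi] the final segment of 'blood' alternates: [g] ~ [dʒ].
Compare 'moon', with invariant [g] in [vebifug] and [vebifugi]: an analysis with underlying /g/ and a rule producing [dʒ] before the NEG suffix would wrongly predict alternation here too.
The alternation reflects depalatalization: palato-alveolar /tʃ/ and /dʒ/ become [k] and [g] when no front vowel follows. /dʒ/ is underlying.

/numɔvɛdʒ/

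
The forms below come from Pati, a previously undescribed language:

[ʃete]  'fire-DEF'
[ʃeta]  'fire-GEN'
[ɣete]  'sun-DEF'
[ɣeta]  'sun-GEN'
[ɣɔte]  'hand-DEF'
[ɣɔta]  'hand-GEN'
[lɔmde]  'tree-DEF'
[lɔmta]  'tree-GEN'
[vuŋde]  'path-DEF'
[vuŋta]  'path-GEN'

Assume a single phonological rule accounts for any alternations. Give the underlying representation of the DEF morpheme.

/-de/

The DEF suffix surfaces as [-de] and [-te], depending on the final segment of the stem.
The GEN suffix, which begins with [t], is invariant after every stem; so [t] is not altered by any rule here.
So the underlying form is /-de/, and voiced stops become voiceless after a vowel.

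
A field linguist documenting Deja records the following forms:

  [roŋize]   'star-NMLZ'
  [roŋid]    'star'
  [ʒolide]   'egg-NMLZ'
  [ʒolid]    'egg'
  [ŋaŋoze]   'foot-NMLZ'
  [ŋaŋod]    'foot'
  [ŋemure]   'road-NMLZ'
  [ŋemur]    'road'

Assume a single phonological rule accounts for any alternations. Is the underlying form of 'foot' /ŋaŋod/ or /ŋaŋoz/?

/ŋaŋoz/

The stem for 'foot' ends in [z] in [ŋaŋoze] but [d] in [ŋaŋod].
But 'egg' keeps [d] in both environments ([ʒolide], [ʒolid]), so there is no rule changing /d/ to [z] before the NMLZ suffix.
The underlying segment must be /z/; voiced fricatives become stops word-finally, yielding [d] there.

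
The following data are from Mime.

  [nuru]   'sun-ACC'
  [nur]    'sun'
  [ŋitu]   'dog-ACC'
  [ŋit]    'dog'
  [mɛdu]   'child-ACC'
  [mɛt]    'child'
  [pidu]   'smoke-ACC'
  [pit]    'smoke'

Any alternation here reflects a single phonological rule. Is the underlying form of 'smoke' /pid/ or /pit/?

/pid/

In [pidu] and [pit] the final segment of 'smoke' alternates: [d] ~ [t].
The stem 'dog' ([ŋitu], [ŋit]) shows [t] unchanged in both environments, so [t] cannot be basic with [d] derived before the ACC suffix.
The underlying segment must be /d/; voiced obstruents become voiceless word-finally, yielding [t] there.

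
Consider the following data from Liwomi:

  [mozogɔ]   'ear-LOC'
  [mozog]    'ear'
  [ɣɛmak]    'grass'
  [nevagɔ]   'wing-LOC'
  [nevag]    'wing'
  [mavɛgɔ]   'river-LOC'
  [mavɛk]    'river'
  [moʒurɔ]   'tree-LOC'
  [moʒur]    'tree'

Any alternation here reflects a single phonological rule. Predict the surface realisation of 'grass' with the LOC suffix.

The stem for 'river' ends in [g] in [mavɛgɔ] but [k] in [mavɛk].
Compare 'wing', with invariant [g] in [nevagɔ] and [nevag]: an analysis with underlying /g/ and a rule producing [k] in isolation would wrongly predict alternation here too.
The underlying segment must be /k/; voiceless stops become voiced between vowels, yielding [g] there.
The one attested form of 'grass', [ɣɛmak], shows underlying /ɣɛmak/. Applying the same rule between vowels gives [ɣɛmagɔ].

[ɣɛmagɔ]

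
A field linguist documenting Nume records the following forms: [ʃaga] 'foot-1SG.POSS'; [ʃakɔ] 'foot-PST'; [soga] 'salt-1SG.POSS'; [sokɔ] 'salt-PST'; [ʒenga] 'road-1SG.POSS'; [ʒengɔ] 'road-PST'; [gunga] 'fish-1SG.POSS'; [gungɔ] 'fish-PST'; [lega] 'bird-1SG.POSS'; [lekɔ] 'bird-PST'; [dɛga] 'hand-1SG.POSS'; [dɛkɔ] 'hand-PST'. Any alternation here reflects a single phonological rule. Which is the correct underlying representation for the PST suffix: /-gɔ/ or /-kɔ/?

The PST suffix surfaces as [-gɔ] and [-kɔ], depending on the final segment of the stem.
The 1SG.POSS suffix, which begins with [g], is invariant after every stem; so [g] is not altered by any rule here.
The PST suffix is therefore /-kɔ/ underlyingly, with post-nasal voicing: voiceless stops become voiced after a nasal.

/-kɔ/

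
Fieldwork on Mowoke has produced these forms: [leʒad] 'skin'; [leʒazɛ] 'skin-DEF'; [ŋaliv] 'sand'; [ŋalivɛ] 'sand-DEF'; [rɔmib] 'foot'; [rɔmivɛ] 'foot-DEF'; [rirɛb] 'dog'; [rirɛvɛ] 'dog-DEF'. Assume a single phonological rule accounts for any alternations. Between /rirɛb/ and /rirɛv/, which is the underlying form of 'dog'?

/rirɛb/

The root 'dog' surfaces as [rirɛb] and [rirɛvɛ], with a stem-final [b] ~ [v] alternation.
If /v/ were underlying and a rule turned it into [b] in isolation, 'sand' would also alternate; but it has [v] in both [ŋaliv] and [ŋalivɛ].
The underlying segment must be /b/; voiced stops become fricatives between vowels, yielding [v] there.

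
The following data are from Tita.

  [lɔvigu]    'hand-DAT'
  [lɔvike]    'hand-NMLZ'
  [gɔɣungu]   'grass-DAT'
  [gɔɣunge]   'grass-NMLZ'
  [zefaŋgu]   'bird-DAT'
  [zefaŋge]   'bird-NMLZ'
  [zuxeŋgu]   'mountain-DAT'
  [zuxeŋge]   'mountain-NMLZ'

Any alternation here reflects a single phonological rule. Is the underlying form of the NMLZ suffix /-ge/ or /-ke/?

/-ke/

The NMLZ morpheme has two allomorphs, [-ge] and [-ke].
The DAT suffix, which begins with [g], is invariant after every stem; so [g] is not altered by any rule here.
So the underlying form is /-ke/, and voiceless stops become voiced after a nasal.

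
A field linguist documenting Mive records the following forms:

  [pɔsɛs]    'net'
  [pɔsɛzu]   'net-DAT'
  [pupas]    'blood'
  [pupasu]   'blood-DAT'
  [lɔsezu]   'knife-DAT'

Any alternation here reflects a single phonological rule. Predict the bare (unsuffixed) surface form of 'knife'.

[lɔses]

The stem for 'net' ends in [s] in [pɔsɛs] but [z] in [pɔsɛzu].
But 'blood' keeps [s] in both environments ([pupas], [pupasu]), so there is no rule changing /s/ to [z] before the DAT suffix.
So /z/ is underlying, and a rule of word-final obstruent devoicing — voiced obstruents become voiceless word-finally — gives [s].
From [lɔsezu] the stem 'knife' is /lɔsez/; word-finally this yields [lɔses].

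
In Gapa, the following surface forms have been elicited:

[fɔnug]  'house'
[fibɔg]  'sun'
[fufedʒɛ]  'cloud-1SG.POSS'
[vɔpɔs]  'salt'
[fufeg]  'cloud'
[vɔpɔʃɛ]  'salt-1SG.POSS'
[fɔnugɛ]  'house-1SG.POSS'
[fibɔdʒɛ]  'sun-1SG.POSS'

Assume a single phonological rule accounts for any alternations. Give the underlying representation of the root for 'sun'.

The root 'sun' surfaces as [fibɔdʒɛ] and [fibɔg], with a stem-final [dʒ] ~ [g] alternation.
If /g/ were underlying and a rule turned it into [dʒ] before the 1SG.POSS suffix, 'house' would also alternate; but it has [g] in both [fɔnugɛ] and [fɔnug].
Therefore /dʒ/ is basic and [g] is derived by depalatalization (palato-alveolar /dʒ/ and /ʃ/ become [g] and [s] when no front vowel follows).
The underlying form of 'sun' is therefore /fibɔdʒ/.

/fibɔdʒ/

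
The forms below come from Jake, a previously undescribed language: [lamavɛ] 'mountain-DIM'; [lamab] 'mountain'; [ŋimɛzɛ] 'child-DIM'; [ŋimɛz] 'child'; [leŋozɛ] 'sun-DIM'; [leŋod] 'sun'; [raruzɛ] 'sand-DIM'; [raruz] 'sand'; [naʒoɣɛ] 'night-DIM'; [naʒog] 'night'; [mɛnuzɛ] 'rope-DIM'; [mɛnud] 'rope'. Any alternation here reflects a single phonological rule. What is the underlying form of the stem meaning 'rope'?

'rope' shows [z] ~ [d] at the end of the stem ([mɛnuzɛ] vs [mɛnud]).
The stem 'sand' ([raruzɛ], [raruz]) shows [z] unchanged in both environments, so [z] cannot be basic with [d] derived in isolation.
The underlying segment must be /d/; voiced stops become fricatives between vowels, yielding [z] there.
Hence 'rope' is /mɛnud/ underlyingly.

/mɛnud/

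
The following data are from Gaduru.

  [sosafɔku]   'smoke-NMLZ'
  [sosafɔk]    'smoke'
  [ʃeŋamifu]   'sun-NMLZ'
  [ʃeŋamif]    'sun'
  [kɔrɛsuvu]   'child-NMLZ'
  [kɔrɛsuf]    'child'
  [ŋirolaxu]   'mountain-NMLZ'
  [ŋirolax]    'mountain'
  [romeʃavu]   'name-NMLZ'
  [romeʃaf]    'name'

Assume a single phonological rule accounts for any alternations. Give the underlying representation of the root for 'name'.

The stem for 'name' ends in [v] in [romeʃavu] but [f] in [romeʃaf].
But 'sun' keeps [f] in both environments ([ʃeŋamifu], [ʃeŋamif]), so there is no rule changing /f/ to [v] before the NMLZ suffix.
Therefore /v/ is basic and [f] is derived by word-final obstruent devoicing (voiced obstruents become voiceless word-finally).
The underlying form of 'name' is therefore /romeʃav/.

/romeʃav/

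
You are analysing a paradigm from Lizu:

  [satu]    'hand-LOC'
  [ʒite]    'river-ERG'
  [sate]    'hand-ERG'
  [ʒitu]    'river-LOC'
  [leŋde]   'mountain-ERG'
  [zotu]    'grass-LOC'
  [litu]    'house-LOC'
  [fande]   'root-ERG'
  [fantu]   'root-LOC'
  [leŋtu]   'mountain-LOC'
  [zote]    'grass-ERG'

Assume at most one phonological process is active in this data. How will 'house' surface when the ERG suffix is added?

[lite]

The ERG suffix surfaces as [-de] and [-te], depending on the final segment of the stem.
The LOC suffix, which begins with [t], is invariant after every stem; so [t] is not altered by any rule here.
The ERG suffix is therefore /-de/ underlyingly, with post-vocalic devoicing: voiced stops become voiceless after a vowel.
After 'house', which ends in a vowel, the suffix surfaces as [-te], giving [lite].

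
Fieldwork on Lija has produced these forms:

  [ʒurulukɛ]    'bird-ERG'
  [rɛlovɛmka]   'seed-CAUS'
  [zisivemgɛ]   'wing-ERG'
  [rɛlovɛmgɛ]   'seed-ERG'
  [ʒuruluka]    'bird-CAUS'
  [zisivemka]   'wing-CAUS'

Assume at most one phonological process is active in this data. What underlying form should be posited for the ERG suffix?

The ERG suffix surfaces as [-gɛ] and [-kɛ], depending on the final segment of the stem.
By contrast the CAUS suffix keeps its initial [k] throughout — that segment must be underlying.
The ERG suffix is therefore /-gɛ/ underlyingly, with post-vocalic devoicing: voiced stops become voiceless after a vowel.

/-gɛ/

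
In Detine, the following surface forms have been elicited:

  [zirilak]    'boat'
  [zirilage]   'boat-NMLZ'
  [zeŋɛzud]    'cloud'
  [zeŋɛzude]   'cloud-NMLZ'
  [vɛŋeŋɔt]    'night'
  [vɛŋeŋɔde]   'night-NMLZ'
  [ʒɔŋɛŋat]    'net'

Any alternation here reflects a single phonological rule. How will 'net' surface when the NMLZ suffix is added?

[ʒɔŋɛŋade]

'night' shows [t] ~ [d] at the end of the stem ([vɛŋeŋɔt] vs [vɛŋeŋɔde]).
The stem 'cloud' ([zeŋɛzud], [zeŋɛzude]) shows [d] unchanged in both environments, so [d] cannot be basic with [t] derived in isolation.
Therefore /t/ is basic and [d] is derived by intervocalic voicing (voiceless stops become voiced between vowels).
The one attested form of 'net', [ʒɔŋɛŋat], shows underlying /ʒɔŋɛŋat/. Applying the same rule between vowels gives [ʒɔŋɛŋade].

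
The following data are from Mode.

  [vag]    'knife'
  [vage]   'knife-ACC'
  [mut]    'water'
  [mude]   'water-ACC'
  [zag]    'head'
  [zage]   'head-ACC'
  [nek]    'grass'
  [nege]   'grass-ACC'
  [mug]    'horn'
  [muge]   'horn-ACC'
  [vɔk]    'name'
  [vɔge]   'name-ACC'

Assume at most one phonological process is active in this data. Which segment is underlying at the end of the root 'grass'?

In [nek] and [nege] the final segment of 'grass' alternates: [k] ~ [g].
If /g/ were underlying and a rule turned it into [k] in isolation, 'knife' would also alternate; but it has [g] in both [vag] and [vage].
The underlying segment must be /k/; voiceless stops become voiced between vowels, yielding [g] there.

/k/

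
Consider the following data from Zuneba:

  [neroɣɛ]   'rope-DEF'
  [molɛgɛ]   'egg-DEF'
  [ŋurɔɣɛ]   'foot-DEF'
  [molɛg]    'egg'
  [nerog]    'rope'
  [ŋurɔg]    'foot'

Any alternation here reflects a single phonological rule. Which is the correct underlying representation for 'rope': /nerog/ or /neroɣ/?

'rope' shows [ɣ] ~ [g] at the end of the stem ([neroɣɛ] vs [nerog]).
But 'egg' keeps [g] in both environments ([molɛgɛ], [molɛg]), so there is no rule changing /g/ to [ɣ] before the DEF suffix.
The alternation reflects word-final hardening: voiced fricatives become stops word-finally. /ɣ/ is underlying.

/neroɣ/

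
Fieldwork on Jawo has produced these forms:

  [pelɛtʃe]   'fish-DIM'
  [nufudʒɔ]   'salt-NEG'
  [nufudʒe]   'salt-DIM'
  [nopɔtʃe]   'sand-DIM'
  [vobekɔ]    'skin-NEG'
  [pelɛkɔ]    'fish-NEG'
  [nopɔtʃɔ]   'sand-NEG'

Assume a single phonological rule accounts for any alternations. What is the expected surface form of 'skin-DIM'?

[vobetʃe]

The root 'fish' surfaces as [pelɛtʃe] and [pelɛkɔ], with a stem-final [tʃ] ~ [k] alternation.
But 'sand' keeps [tʃ] in both environments ([nopɔtʃe], [nopɔtʃɔ]), so there is no rule changing /tʃ/ to [k] before the NEG suffix.
So /k/ is underlying, and a rule of palatalization before a front vowel — /k/ becomes palato-alveolar [tʃ] before a front vowel — gives [tʃ].
From [vobekɔ] the stem 'skin' is /vobek/; before a front vowel this yields [vobetʃe].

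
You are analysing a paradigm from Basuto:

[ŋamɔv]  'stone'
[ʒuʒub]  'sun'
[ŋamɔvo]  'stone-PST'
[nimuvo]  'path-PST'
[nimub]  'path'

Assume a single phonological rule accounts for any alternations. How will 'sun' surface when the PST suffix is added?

'path' shows [b] ~ [v] at the end of the stem ([nimub] vs [nimuvo]).
The stem 'stone' ([ŋamɔv], [ŋamɔvo]) shows [v] unchanged in both environments, so [v] cannot be basic with [b] derived in isolation.
The underlying segment must be /b/; voiced stops become fricatives between vowels, yielding [v] there.
The one attested form of 'sun', [ʒuʒub], shows underlying /ʒuʒub/. Applying the same rule between vowels gives [ʒuʒuvo].

[ʒuʒuvo]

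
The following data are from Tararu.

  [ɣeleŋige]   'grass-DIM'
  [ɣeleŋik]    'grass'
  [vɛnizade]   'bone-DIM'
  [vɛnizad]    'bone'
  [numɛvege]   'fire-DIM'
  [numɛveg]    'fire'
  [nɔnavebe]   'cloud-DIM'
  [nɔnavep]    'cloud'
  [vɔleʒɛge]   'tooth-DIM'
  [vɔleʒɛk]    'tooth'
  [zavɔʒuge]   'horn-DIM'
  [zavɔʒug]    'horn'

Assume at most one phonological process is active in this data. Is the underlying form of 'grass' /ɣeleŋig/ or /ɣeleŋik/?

The root 'grass' surfaces as [ɣeleŋige] and [ɣeleŋik], with a stem-final [g] ~ [k] alternation.
If /g/ were underlying and a rule turned it into [k] in isolation, 'fire' would also alternate; but it has [g] in both [numɛvege] and [numɛveg].
The alternation reflects intervocalic voicing: voiceless stops become voiced between vowels. /k/ is underlying.

/ɣeleŋik/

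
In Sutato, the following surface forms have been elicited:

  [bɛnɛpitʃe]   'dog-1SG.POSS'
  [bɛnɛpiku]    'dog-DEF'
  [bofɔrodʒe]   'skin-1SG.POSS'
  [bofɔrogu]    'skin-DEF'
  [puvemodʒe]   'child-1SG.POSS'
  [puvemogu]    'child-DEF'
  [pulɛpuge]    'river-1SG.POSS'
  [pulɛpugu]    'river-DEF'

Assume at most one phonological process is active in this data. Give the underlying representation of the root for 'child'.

/puvemodʒ/

The root 'child' surfaces as [puvemodʒe] and [puvemogu], with a stem-final [dʒ] ~ [g] alternation.
Compare 'river', with invariant [g] in [pulɛpuge] and [pulɛpugu]: an analysis with underlying /g/ and a rule producing [dʒ] before the 1SG.POSS suffix would wrongly predict alternation here too.
So /dʒ/ is underlying, and a rule of depalatalization — palato-alveolar /tʃ/ and /dʒ/ become [k] and [g] when no front vowel follows — gives [g].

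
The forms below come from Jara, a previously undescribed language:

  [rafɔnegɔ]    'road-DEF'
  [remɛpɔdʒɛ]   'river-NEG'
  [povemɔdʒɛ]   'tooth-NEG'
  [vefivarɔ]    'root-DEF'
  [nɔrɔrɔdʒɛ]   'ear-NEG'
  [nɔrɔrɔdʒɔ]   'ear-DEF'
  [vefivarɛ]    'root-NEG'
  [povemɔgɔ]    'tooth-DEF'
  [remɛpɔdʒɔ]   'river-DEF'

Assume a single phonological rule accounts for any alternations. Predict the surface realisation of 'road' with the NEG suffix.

The root 'tooth' surfaces as [povemɔgɔ] and [povemɔdʒɛ], with a stem-final [g] ~ [dʒ] alternation.
The stem 'ear' ([nɔrɔrɔdʒɔ], [nɔrɔrɔdʒɛ]) shows [dʒ] unchanged in both environments, so [dʒ] cannot be basic with [g] derived before the DEF suffix.
The alternation reflects palatalization before a front vowel: /g/ becomes palato-alveolar [dʒ] before a front vowel. /g/ is underlying.
The one attested form of 'road', [rafɔnegɔ], shows underlying /rafɔneg/. Applying the same rule before a front vowel gives [rafɔnedʒɛ].

[rafɔnedʒɛ]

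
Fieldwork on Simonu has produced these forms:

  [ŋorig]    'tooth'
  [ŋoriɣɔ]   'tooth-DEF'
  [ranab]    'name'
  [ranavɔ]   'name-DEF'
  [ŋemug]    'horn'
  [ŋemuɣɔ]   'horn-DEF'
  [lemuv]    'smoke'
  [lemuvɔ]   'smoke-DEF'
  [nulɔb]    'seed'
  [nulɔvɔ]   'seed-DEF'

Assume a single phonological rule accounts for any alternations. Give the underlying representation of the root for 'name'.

The stem for 'name' ends in [b] in [ranab] but [v] in [ranavɔ].
The stem 'smoke' ([lemuv], [lemuvɔ]) shows [v] unchanged in both environments, so [v] cannot be basic with [b] derived in isolation.
So /b/ is underlying, and a rule of intervocalic spirantization — voiced stops become fricatives between vowels — gives [v].
The underlying form of 'name' is therefore /ranab/.

/ranab/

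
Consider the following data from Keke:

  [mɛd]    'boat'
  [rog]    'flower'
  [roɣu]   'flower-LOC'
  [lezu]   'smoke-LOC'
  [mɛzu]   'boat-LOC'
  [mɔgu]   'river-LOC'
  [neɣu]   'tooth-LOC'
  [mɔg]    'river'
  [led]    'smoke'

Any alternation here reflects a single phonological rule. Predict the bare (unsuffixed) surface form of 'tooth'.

[neg]

The stem for 'flower' ends in [g] in [rog] but [ɣ] in [roɣu].
But 'river' keeps [g] in both environments ([mɔg], [mɔgu]), so there is no rule changing /g/ to [ɣ] before the LOC suffix.
The underlying segment must be /ɣ/; voiced fricatives become stops word-finally, yielding [g] there.
From [neɣu] the stem 'tooth' is /neɣ/; word-finally this yields [neg].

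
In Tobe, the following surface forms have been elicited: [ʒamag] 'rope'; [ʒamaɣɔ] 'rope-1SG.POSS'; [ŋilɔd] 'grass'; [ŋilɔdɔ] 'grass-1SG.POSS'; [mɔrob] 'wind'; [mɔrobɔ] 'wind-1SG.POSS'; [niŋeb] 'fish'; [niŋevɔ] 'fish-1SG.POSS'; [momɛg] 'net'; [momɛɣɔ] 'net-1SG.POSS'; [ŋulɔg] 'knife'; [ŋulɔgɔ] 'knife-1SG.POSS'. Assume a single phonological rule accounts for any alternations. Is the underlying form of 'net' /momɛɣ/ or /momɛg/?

The stem for 'net' ends in [g] in [momɛg] but [ɣ] in [momɛɣɔ].
If /g/ were underlying and a rule turned it into [ɣ] before the 1SG.POSS suffix, 'knife' would also alternate; but it has [g] in both [ŋulɔg] and [ŋulɔgɔ].
The alternation reflects word-final hardening: voiced fricatives become stops word-finally. /ɣ/ is underlying.

/momɛɣ/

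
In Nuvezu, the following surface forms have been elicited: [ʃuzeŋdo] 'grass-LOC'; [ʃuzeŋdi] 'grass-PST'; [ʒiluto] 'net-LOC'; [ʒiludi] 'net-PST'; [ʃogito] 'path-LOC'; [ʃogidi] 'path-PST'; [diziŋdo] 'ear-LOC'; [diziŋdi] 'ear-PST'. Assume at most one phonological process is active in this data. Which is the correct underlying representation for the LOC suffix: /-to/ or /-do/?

The LOC suffix surfaces as [-do] and [-to], depending on the final segment of the stem.
By contrast the PST suffix keeps its initial [d] throughout — that segment must be underlying.
The LOC suffix is therefore /-to/ underlyingly, with post-nasal voicing: voiceless stops become voiced after a nasal.

/-to/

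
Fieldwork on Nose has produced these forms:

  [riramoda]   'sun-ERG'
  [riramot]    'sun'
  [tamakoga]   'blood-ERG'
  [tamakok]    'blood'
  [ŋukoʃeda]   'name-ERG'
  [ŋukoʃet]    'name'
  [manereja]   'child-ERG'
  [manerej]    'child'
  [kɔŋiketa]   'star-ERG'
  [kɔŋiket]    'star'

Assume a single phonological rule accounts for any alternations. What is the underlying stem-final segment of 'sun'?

/d/

'sun' shows [d] ~ [t] at the end of the stem ([riramoda] vs [riramot]).
If /t/ were underlying and a rule turned it into [d] before the ERG suffix, 'star' would also alternate; but it has [t] in both [kɔŋiketa] and [kɔŋiket].
The underlying segment must be /d/; voiced obstruents become voiceless word-finally, yielding [t] there.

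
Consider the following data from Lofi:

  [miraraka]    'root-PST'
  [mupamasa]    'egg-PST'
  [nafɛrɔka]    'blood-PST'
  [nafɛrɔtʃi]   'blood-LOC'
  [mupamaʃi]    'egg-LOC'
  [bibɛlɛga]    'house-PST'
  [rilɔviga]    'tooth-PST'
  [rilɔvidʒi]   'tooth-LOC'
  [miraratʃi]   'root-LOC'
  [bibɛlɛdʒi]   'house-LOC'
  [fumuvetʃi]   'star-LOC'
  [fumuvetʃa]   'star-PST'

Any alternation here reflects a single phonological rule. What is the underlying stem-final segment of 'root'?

/k/

The root 'root' surfaces as [miraraka] and [miraratʃi], with a stem-final [k] ~ [tʃ] alternation.
But 'star' keeps [tʃ] in both environments ([fumuvetʃa], [fumuvetʃi]), so there is no rule changing /tʃ/ to [k] before the PST suffix.
The underlying segment must be /k/; /k/, /g/ and /s/ become palato-alveolar [tʃ], [dʒ] and [ʃ] before a front vowel, yielding [tʃ] there.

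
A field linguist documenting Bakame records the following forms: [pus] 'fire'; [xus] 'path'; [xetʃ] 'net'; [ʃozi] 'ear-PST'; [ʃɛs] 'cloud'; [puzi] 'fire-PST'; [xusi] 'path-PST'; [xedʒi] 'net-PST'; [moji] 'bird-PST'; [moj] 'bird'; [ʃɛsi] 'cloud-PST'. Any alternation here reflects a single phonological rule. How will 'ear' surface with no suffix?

'fire' shows [z] ~ [s] at the end of the stem ([puzi] vs [pus]).
Compare 'path', with invariant [s] in [xusi] and [xus]: an analysis with underlying /s/ and a rule producing [z] before the PST suffix would wrongly predict alternation here too.
The underlying segment must be /z/; voiced obstruents become voiceless word-finally, yielding [s] there.
The one attested form of 'ear', [ʃozi], shows underlying /ʃoz/. Applying the same rule word-finally gives [ʃos].

[ʃos]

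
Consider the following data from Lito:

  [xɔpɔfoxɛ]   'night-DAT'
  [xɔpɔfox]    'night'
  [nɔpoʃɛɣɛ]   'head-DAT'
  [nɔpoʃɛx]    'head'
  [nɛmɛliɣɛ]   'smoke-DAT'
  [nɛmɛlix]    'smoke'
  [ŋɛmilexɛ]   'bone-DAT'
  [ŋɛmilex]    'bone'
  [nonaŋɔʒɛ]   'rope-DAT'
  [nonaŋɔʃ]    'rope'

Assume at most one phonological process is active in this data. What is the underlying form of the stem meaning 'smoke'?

'smoke' shows [ɣ] ~ [x] at the end of the stem ([nɛmɛliɣɛ] vs [nɛmɛlix]).
The stem 'bone' ([ŋɛmilexɛ], [ŋɛmilex]) shows [x] unchanged in both environments, so [x] cannot be basic with [ɣ] derived before the DAT suffix.
The alternation reflects word-final obstruent devoicing: voiced obstruents become voiceless word-finally. /ɣ/ is underlying.
Hence 'smoke' is /nɛmɛliɣ/ underlyingly.

/nɛmɛliɣ/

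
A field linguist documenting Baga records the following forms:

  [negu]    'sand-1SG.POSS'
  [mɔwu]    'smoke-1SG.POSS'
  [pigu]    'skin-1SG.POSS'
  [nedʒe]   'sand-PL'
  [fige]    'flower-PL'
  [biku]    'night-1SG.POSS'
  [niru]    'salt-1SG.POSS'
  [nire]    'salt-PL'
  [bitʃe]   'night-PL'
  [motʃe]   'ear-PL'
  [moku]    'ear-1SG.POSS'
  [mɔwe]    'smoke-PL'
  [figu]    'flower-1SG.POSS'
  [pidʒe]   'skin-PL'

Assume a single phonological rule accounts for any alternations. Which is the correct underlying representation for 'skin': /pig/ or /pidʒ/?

In [pidʒe] and [pigu] the final segment of 'skin' alternates: [dʒ] ~ [g].
If /g/ were underlying and a rule turned it into [dʒ] before the PL suffix, 'flower' would also alternate; but it has [g] in both [fige] and [figu].
The alternation reflects depalatalization: palato-alveolar /tʃ/ and /dʒ/ become [k] and [g] when no front vowel follows. /dʒ/ is underlying.

/pidʒ/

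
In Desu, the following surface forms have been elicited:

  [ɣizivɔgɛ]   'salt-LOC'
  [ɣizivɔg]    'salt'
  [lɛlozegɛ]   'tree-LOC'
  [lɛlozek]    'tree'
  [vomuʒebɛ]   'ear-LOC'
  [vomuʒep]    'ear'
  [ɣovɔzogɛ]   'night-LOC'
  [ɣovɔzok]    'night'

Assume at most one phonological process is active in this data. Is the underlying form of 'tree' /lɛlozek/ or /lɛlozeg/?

/lɛlozek/

In [lɛlozegɛ] and [lɛlozek] the final segment of 'tree' alternates: [g] ~ [k].
The stem 'salt' ([ɣizivɔgɛ], [ɣizivɔg]) shows [g] unchanged in both environments, so [g] cannot be basic with [k] derived in isolation.
So /k/ is underlying, and a rule of intervocalic voicing — voiceless stops become voiced between vowels — gives [g].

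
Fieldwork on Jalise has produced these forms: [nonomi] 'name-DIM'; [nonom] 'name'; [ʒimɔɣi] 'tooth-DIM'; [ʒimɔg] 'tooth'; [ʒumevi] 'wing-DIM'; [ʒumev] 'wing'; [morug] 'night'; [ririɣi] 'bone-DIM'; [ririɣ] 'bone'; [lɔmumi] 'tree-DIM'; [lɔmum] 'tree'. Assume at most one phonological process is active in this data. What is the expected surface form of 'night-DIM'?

In [ʒimɔɣi] and [ʒimɔg] the final segment of 'tooth' alternates: [ɣ] ~ [g].
But 'bone' keeps [ɣ] in both environments ([ririɣi], [ririɣ]), so there is no rule changing /ɣ/ to [g] in isolation.
The alternation reflects intervocalic spirantization: voiced stops become fricatives between vowels. /g/ is underlying.
The one attested form of 'night', [morug], shows underlying /morug/. Applying the same rule between vowels gives [moruɣi].

[moruɣi]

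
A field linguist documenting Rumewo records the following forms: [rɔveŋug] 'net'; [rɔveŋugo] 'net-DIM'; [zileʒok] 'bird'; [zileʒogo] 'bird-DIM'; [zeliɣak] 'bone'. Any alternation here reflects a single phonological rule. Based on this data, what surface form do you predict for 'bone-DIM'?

'bird' shows [k] ~ [g] at the end of the stem ([zileʒok] vs [zileʒogo]).
If /g/ were underlying and a rule turned it into [k] in isolation, 'net' would also alternate; but it has [g] in both [rɔveŋug] and [rɔveŋugo].
Therefore /k/ is basic and [g] is derived by intervocalic voicing (voiceless stops become voiced between vowels).
The one attested form of 'bone', [zeliɣak], shows underlying /zeliɣak/. Applying the same rule between vowels gives [zeliɣago].

[zeliɣago]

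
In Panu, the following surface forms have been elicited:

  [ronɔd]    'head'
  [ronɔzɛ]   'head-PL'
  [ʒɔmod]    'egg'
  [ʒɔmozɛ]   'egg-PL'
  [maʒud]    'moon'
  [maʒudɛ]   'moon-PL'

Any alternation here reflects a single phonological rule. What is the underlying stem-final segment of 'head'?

In [ronɔd] and [ronɔzɛ] the final segment of 'head' alternates: [d] ~ [z].
If /d/ were underlying and a rule turned it into [z] before the PL suffix, 'moon' would also alternate; but it has [d] in both [maʒud] and [maʒudɛ].
Therefore /z/ is basic and [d] is derived by word-final hardening (voiced fricatives become stops word-finally).

/z/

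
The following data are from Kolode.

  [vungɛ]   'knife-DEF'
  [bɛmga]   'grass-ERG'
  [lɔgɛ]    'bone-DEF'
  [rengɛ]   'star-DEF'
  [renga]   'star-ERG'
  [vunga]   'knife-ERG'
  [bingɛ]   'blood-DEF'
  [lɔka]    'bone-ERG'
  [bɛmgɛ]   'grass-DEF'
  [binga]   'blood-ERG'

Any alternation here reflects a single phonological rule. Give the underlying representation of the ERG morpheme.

The ERG suffix surfaces as [-ga] and [-ka], depending on the final segment of the stem.
The DEF suffix, which begins with [g], is invariant after every stem; so [g] is not altered by any rule here.
So the underlying form is /-ka/, and voiceless stops become voiced after a nasal.

/-ka/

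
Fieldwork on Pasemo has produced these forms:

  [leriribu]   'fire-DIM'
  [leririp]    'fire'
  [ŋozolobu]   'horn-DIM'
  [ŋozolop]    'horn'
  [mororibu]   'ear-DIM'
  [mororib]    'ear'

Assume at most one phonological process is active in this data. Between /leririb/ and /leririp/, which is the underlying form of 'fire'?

/leririp/

The stem for 'fire' ends in [b] in [leriribu] but [p] in [leririp].
If /b/ were underlying and a rule turned it into [p] in isolation, 'ear' would also alternate; but it has [b] in both [mororibu] and [mororib].
The underlying segment must be /p/; voiceless stops become voiced between vowels, yielding [b] there.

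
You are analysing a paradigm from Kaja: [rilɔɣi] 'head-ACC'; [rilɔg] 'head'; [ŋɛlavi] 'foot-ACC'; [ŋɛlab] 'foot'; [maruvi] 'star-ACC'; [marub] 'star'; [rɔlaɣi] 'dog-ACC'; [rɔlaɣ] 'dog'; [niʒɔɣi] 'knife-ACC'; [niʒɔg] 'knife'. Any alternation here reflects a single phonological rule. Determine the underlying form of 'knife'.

/niʒɔg/

In [niʒɔɣi] and [niʒɔg] the final segment of 'knife' alternates: [ɣ] ~ [g].
If /ɣ/ were underlying and a rule turned it into [g] in isolation, 'dog' would also alternate; but it has [ɣ] in both [rɔlaɣi] and [rɔlaɣ].
The underlying segment must be /g/; voiced stops become fricatives between vowels, yielding [ɣ] there.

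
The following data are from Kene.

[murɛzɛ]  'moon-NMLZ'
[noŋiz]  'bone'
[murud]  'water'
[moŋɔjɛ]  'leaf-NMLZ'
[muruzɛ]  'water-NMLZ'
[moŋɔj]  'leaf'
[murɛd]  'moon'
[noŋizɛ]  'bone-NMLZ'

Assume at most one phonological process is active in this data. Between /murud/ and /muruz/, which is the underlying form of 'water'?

In [murud] and [muruzɛ] the final segment of 'water' alternates: [d] ~ [z].
If /z/ were underlying and a rule turned it into [d] in isolation, 'bone' would also alternate; but it has [z] in both [noŋiz] and [noŋizɛ].
The alternation reflects intervocalic spirantization: voiced stops become fricatives between vowels. /d/ is underlying.

/murud/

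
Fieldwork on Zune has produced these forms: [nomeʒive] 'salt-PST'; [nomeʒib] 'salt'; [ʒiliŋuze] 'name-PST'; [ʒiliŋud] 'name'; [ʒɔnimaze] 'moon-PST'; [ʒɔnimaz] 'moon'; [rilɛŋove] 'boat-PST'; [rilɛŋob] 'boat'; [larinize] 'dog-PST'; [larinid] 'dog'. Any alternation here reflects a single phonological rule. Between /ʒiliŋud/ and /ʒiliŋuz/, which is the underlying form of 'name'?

/ʒiliŋud/

The stem for 'name' ends in [z] in [ʒiliŋuze] but [d] in [ʒiliŋud].
But 'moon' keeps [z] in both environments ([ʒɔnimaze], [ʒɔnimaz]), so there is no rule changing /z/ to [d] in isolation.
The underlying segment must be /d/; voiced stops become fricatives between vowels, yielding [z] there.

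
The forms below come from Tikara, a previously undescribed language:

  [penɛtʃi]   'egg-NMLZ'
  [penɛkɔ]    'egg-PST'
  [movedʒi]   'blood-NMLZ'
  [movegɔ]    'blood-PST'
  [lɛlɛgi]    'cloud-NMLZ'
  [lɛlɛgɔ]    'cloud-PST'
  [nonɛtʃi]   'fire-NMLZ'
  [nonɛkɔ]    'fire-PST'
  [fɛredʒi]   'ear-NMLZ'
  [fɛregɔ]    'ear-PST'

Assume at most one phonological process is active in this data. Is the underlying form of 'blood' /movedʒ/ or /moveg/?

The root 'blood' surfaces as [movedʒi] and [movegɔ], with a stem-final [dʒ] ~ [g] alternation.
Compare 'cloud', with invariant [g] in [lɛlɛgi] and [lɛlɛgɔ]: an analysis with underlying /g/ and a rule producing [dʒ] before the NMLZ suffix would wrongly predict alternation here too.
So /dʒ/ is underlying, and a rule of depalatalization — palato-alveolar /tʃ/ and /dʒ/ become [k] and [g] when no front vowel follows — gives [g].

/movedʒ/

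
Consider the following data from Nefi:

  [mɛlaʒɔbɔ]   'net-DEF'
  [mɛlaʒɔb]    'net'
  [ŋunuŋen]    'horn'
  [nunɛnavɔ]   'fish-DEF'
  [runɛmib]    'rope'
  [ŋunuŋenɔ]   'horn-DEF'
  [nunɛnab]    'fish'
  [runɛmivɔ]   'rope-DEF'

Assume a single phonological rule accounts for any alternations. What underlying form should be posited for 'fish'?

'fish' shows [b] ~ [v] at the end of the stem ([nunɛnab] vs [nunɛnavɔ]).
If /b/ were underlying and a rule turned it into [v] before the DEF suffix, 'net' would also alternate; but it has [b] in both [mɛlaʒɔb] and [mɛlaʒɔbɔ].
The alternation reflects word-final hardening: voiced fricatives become stops word-finally. /v/ is underlying.
The underlying form of 'fish' is therefore /nunɛnav/.

/nunɛnav/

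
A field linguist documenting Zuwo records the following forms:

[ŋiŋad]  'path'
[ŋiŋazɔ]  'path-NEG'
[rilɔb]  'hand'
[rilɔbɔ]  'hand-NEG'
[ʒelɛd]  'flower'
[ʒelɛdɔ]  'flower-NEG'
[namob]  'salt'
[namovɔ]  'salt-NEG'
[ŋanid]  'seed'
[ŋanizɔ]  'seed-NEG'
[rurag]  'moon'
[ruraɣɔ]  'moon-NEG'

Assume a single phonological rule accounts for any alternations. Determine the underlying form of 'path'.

The stem for 'path' ends in [d] in [ŋiŋad] but [z] in [ŋiŋazɔ].
Compare 'flower', with invariant [d] in [ʒelɛd] and [ʒelɛdɔ]: an analysis with underlying /d/ and a rule producing [z] before the NEG suffix would wrongly predict alternation here too.
So /z/ is underlying, and a rule of word-final hardening — voiced fricatives become stops word-finally — gives [d].
The underlying form of 'path' is therefore /ŋiŋaz/.

/ŋiŋaz/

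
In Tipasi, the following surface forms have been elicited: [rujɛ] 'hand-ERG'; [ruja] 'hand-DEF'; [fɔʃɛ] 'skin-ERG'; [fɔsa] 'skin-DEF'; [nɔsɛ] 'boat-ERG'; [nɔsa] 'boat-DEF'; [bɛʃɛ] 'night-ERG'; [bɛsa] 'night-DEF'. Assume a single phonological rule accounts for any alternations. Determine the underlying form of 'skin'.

/fɔʃ/

In [fɔʃɛ] and [fɔsa] the final segment of 'skin' alternates: [ʃ] ~ [s].
Compare 'boat', with invariant [s] in [nɔsɛ] and [nɔsa]: an analysis with underlying /s/ and a rule producing [ʃ] before the ERG suffix would wrongly predict alternation here too.
The underlying segment must be /ʃ/; palato-alveolar /ʃ/ becomes [s] when no front vowel follows, yielding [s] there.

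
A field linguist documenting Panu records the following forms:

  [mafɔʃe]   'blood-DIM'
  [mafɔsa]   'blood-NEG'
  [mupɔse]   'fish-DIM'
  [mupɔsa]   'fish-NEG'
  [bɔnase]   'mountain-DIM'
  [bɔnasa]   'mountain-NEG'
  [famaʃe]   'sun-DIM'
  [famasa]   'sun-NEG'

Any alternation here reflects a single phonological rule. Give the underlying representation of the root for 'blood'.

'blood' shows [ʃ] ~ [s] at the end of the stem ([mafɔʃe] vs [mafɔsa]).
But 'fish' keeps [s] in both environments ([mupɔse], [mupɔsa]), so there is no rule changing /s/ to [ʃ] before the DIM suffix.
Therefore /ʃ/ is basic and [s] is derived by depalatalization (palato-alveolar /ʃ/ becomes [s] when no front vowel follows).
So 'blood' = /mafɔʃ/.

/mafɔʃ/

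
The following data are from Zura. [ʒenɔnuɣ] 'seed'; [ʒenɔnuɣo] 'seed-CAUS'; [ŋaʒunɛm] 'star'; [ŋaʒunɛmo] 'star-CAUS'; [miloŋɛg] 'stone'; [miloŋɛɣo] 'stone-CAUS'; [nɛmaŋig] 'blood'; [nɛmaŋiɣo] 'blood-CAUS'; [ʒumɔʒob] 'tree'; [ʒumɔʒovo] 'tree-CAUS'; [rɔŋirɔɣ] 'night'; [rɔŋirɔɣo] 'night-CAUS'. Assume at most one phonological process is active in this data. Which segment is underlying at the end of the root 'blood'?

/g/

The stem for 'blood' ends in [g] in [nɛmaŋig] but [ɣ] in [nɛmaŋiɣo].
If /ɣ/ were underlying and a rule turned it into [g] in isolation, 'seed' would also alternate; but it has [ɣ] in both [ʒenɔnuɣ] and [ʒenɔnuɣo].
Therefore /g/ is basic and [ɣ] is derived by intervocalic spirantization (voiced stops become fricatives between vowels).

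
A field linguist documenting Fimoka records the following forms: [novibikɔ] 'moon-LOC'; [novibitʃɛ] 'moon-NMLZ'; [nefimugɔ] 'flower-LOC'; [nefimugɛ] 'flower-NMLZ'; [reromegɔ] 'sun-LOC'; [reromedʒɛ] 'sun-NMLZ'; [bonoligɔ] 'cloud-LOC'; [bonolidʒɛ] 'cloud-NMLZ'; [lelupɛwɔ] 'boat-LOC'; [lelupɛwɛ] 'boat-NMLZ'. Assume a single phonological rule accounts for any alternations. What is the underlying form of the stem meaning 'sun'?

/reromedʒ/

The root 'sun' surfaces as [reromegɔ] and [reromedʒɛ], with a stem-final [g] ~ [dʒ] alternation.
The stem 'flower' ([nefimugɔ], [nefimugɛ]) shows [g] unchanged in both environments, so [g] cannot be basic with [dʒ] derived before the NMLZ suffix.
The alternation reflects depalatalization: palato-alveolar /tʃ/ and /dʒ/ become [k] and [g] when no front vowel follows. /dʒ/ is underlying.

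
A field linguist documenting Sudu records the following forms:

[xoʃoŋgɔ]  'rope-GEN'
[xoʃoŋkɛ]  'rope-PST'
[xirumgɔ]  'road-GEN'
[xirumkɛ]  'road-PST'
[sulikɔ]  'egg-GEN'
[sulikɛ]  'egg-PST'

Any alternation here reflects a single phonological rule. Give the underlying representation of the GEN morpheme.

/-gɔ/

The GEN morpheme has two allomorphs, [-gɔ] and [-kɔ].
By contrast the PST suffix keeps its initial [k] throughout — that segment must be underlying.
So the underlying form is /-gɔ/, and voiced stops become voiceless after a vowel.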